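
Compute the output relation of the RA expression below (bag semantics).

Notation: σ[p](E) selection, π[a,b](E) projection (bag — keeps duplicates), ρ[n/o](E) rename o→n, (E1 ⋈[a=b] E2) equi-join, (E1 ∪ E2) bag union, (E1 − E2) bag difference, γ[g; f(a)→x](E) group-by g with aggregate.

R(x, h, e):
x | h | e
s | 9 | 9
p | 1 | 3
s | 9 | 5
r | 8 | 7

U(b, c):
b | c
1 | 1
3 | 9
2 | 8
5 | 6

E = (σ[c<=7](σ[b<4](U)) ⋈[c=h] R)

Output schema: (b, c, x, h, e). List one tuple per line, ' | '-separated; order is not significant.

Subexpression sizes:
  U → 4
  σ[b<4](U) → 3
  σ[c<=7](σ[b<4](U)) → 1
  R → 4
  (σ[c<=7](σ[b<4](U)) ⋈[c=h] R) → 1

== RESULT ==
b | c | x | h | e
1 | 1 | p | 1 | 3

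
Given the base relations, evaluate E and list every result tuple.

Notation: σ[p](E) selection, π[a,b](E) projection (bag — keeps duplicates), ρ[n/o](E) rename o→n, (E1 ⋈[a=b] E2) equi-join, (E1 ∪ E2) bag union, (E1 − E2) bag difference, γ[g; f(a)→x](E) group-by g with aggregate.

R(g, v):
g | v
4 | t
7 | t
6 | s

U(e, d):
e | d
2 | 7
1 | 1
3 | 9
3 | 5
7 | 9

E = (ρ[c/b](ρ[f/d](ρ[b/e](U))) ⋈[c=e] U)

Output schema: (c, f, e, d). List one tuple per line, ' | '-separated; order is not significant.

Stepwise |·|:
  U → 5
  ρ[b/e](U) → 5
  ρ[f/d](ρ[b/e](U)) → 5
  ρ[c/b](ρ[f/d](ρ[b/e](U))) → 5
  U → 5
  (ρ[c/b](ρ[f/d](ρ[b/e](U))) ⋈[c=e] U) → 7

== RESULT ==
c | f | e | d
1 | 1 | 1 | 1
2 | 7 | 2 | 7
3 | 5 | 3 | 5
3 | 5 | 3 | 9
3 | 9 | 3 | 5
3 | 9 | 3 | 9
7 | 9 | 7 | 9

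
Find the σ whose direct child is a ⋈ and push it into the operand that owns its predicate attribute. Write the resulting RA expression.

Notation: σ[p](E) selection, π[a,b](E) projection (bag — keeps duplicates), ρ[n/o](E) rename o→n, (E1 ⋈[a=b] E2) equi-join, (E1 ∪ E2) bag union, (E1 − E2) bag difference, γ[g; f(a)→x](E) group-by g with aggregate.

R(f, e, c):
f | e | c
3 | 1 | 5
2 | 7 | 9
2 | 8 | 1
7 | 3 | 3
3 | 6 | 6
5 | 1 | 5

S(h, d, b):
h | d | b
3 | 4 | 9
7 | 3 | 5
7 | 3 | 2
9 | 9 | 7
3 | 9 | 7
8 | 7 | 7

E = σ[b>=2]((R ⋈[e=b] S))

σ filters on b, owned by the right side.
E' = (R ⋈[e=b] σ[b>=2](S))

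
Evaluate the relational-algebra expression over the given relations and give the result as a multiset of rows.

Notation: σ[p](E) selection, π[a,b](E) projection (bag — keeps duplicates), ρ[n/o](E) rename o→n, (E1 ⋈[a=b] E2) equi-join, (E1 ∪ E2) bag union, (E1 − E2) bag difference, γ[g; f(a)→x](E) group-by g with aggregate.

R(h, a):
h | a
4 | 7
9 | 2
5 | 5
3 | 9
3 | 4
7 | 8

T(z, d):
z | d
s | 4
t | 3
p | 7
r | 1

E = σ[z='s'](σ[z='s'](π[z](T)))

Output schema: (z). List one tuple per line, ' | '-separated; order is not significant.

Subexpression sizes:
  T → 4
  π[z](T) → 4
  σ[z='s'](π[z](T)) → 1
  σ[z='s'](σ[z='s'](π[z](T))) → 1

== RESULT ==
z
s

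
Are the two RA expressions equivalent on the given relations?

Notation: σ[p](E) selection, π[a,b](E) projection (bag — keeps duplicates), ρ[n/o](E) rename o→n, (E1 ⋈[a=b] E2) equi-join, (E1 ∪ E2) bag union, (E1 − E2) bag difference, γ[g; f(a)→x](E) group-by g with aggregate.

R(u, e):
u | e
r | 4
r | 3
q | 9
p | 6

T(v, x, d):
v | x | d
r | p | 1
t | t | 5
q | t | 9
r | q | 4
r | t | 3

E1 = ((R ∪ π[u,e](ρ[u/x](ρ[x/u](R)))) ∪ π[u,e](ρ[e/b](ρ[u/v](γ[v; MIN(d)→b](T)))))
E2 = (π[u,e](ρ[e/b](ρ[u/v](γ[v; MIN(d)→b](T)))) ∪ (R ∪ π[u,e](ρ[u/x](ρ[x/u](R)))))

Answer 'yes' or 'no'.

E1 subexpression sizes:
  R → 4
  R → 4
  ρ[x/u](R) → 4
  ρ[u/x](ρ[x/u](R)) → 4
  π[u,e](ρ[u/x](ρ[x/u](R))) → 4
  (R ∪ π[u,e](ρ[u/x](ρ[x/u](R)))) → 8
  T → 5
  γ[v; MIN(d)→b](T) → 3
  ρ[u/v](γ[v; MIN(d)→b](T)) → 3
  ρ[e/b](ρ[u/v](γ[v; MIN(d)→b](T))) → 3
  π[u,e](ρ[e/b](ρ[u/v](γ[v; MIN(d)→b](T)))) → 3
  ((R ∪ π[u,e](ρ[u/x](ρ[x/u](R)))) ∪ π[u,e](ρ[e/b](ρ[u/v](γ[v; MIN(d)→b](T))))) → 11
E2 subexpression sizes:
  T → 5
  γ[v; MIN(d)→b](T) → 3
  ρ[u/v](γ[v; MIN(d)→b](T)) → 3
  ρ[e/b](ρ[u/v](γ[v; MIN(d)→b](T))) → 3
  π[u,e](ρ[e/b](ρ[u/v](γ[v; MIN(d)→b](T)))) → 3
  R → 4
  R → 4
  ρ[x/u](R) → 4
  ρ[u/x](ρ[x/u](R)) → 4
  π[u,e](ρ[u/x](ρ[x/u](R))) → 4
  (R ∪ π[u,e](ρ[u/x](ρ[x/u](R)))) → 8
  (π[u,e](ρ[e/b](ρ[u/v](γ[v; MIN(d)→b](T)))) ∪ (R ∪ π[u,e](ρ[u/x](ρ[x/u](R))))) → 11

E1 and E2 produce the same multiset:
u | e
p | 6
p | 6
q | 9
q | 9
q | 9
r | 1
r | 3
r | 3
r | 4
r | 4
t | 5

yes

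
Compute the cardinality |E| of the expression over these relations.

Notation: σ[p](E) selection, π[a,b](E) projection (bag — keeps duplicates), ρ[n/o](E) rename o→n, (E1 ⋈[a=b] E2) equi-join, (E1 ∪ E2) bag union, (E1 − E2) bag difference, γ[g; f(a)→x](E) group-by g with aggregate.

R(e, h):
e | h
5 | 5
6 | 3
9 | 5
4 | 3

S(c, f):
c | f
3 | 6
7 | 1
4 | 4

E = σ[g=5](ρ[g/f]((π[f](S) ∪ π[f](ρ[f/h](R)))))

Row counts bottom-up:
  S → 3
  π[f](S) → 3
  R → 4
  ρ[f/h](R) → 4
  π[f](ρ[f/h](R)) → 4
  (π[f](S) ∪ π[f](ρ[f/h](R))) → 7
  ρ[g/f]((π[f](S) ∪ π[f](ρ[f/h](R)))) → 7
  σ[g=5](ρ[g/f]((π[f](S) ∪ π[f](ρ[f/h](R))))) → 2

|E| = 2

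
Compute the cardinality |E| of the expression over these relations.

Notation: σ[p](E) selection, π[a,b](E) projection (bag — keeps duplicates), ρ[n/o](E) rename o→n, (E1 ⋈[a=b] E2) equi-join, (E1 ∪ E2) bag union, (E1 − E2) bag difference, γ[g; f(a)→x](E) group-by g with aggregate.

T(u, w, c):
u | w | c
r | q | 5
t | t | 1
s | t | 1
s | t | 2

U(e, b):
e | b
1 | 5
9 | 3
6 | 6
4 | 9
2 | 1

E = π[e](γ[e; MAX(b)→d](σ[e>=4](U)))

Stepwise |·|:
  U → 5
  σ[e>=4](U) → 3
  γ[e; MAX(b)→d](σ[e>=4](U)) → 3
  π[e](γ[e; MAX(b)→d](σ[e>=4](U))) → 3

|E| = 3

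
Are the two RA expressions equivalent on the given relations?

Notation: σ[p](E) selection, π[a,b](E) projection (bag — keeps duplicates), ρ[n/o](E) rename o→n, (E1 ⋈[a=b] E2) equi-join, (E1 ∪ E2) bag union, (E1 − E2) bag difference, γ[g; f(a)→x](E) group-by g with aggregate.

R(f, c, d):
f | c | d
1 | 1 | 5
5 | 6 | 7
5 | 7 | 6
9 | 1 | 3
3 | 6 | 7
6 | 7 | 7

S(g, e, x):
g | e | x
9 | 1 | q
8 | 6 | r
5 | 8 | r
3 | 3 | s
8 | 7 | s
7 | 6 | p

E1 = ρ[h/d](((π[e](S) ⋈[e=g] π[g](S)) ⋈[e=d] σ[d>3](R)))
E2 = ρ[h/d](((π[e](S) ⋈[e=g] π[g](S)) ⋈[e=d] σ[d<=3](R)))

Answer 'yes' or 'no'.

E1 stepwise |·|:
  S → 6
  π[e](S) → 6
  S → 6
  π[g](S) → 6
  (π[e](S) ⋈[e=g] π[g](S)) → 4
  R → 6
  σ[d>3](R) → 5
  ((π[e](S) ⋈[e=g] π[g](S)) ⋈[e=d] σ[d>3](R)) → 3
  ρ[h/d](((π[e](S) ⋈[e=g] π[g](S)) ⋈[e=d] σ[d>3](R))) → 3
E2 stepwise |·|:
  S → 6
  π[e](S) → 6
  S → 6
  π[g](S) → 6
  (π[e](S) ⋈[e=g] π[g](S)) → 4
  R → 6
  σ[d<=3](R) → 1
  ((π[e](S) ⋈[e=g] π[g](S)) ⋈[e=d] σ[d<=3](R)) → 1
  ρ[h/d](((π[e](S) ⋈[e=g] π[g](S)) ⋈[e=d] σ[d<=3](R))) → 1

E1 result:
e | g | f | c | h
7 | 7 | 3 | 6 | 7
7 | 7 | 5 | 6 | 7
7 | 7 | 6 | 7 | 7
E2 result:
e | g | f | c | h
3 | 3 | 9 | 1 | 3
Witness: (7, 7, 6, 7, 7) appears 1× in E1 but 0× in E2.

no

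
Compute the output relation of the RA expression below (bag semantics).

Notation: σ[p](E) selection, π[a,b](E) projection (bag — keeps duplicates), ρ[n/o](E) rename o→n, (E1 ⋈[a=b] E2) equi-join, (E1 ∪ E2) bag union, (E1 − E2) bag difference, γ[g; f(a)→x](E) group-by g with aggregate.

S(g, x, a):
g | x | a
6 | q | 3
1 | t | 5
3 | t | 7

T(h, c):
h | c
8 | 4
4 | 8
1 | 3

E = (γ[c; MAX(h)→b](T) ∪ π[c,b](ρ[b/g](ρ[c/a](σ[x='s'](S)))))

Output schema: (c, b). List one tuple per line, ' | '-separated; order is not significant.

Stepwise |·|:
  T → 3
  γ[c; MAX(h)→b](T) → 3
  S → 3
  σ[x='s'](S) → 0
  ρ[c/a](σ[x='s'](S)) → 0
  ρ[b/g](ρ[c/a](σ[x='s'](S))) → 0
  π[c,b](ρ[b/g](ρ[c/a](σ[x='s'](S)))) → 0
  (γ[c; MAX(h)→b](T) ∪ π[c,b](ρ[b/g](ρ[c/a](σ[x='s'](S))))) → 3

== RESULT ==
c | b
3 | 1
4 | 8
8 | 4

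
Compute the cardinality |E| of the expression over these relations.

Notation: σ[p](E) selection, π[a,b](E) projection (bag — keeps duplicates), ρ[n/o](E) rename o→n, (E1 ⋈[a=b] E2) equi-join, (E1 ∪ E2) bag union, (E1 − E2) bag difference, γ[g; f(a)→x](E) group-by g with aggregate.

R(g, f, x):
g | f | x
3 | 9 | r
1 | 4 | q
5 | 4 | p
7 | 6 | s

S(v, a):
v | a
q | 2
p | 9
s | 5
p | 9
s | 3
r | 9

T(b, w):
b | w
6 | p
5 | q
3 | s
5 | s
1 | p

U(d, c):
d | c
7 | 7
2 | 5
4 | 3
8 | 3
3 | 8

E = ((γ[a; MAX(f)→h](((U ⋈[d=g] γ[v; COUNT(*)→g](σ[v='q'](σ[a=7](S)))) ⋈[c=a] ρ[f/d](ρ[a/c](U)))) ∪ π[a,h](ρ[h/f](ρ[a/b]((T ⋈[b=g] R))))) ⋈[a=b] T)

Subexpression sizes:
  U → 5
  S → 6
  σ[a=7](S) → 0
  σ[v='q'](σ[a=7](S)) → 0
  γ[v; COUNT(*)→g](σ[v='q'](σ[a=7](S))) → 0
  (U ⋈[d=g] γ[v; COUNT(*)→g](σ[v='q'](σ[a=7](S)))) → 0
  U → 5
  ρ[a/c](U) → 5
  ρ[f/d](ρ[a/c](U)) → 5
  ((U ⋈[d=g] γ[v; COUNT(*)→g](σ[v='q'](σ[a=7](S)))) ⋈[c=a] ρ[f/d](ρ[a/c](U))) → 0
  γ[a; MAX(f)→h](((U ⋈[d=g] γ[v; COUNT(*)→g](σ[v='q'](σ[a=7](S)))) ⋈[c=a] ρ[f/d](ρ[a/c](U)))) → 0
  T → 5
  R → 4
  (T ⋈[b=g] R) → 4
  ρ[a/b]((T ⋈[b=g] R)) → 4
  ρ[h/f](ρ[a/b]((T ⋈[b=g] R))) → 4
  π[a,h](ρ[h/f](ρ[a/b]((T ⋈[b=g] R)))) → 4
  (γ[a; MAX(f)→h](((U ⋈[d=g] γ[v; COUNT(*)→g](σ[v='q'](σ[a=7](S)))) ⋈[c=a] ρ[f/d](ρ[a/c](U)))) ∪ π[a,h](ρ[h/f](ρ[a/b]((T ⋈[b=g] R))))) → 4
  T → 5
  ((γ[a; MAX(f)→h](((U ⋈[d=g] γ[v; COUNT(*)→g](σ[v='q'](σ[a=7](S)))) ⋈[c=a] ρ[f/d](ρ[a/c](U)))) ∪ π[a,h](ρ[h/f](ρ[a/b]((T ⋈[b=g] R))))) ⋈[a=b] T) → 6

|E| = 6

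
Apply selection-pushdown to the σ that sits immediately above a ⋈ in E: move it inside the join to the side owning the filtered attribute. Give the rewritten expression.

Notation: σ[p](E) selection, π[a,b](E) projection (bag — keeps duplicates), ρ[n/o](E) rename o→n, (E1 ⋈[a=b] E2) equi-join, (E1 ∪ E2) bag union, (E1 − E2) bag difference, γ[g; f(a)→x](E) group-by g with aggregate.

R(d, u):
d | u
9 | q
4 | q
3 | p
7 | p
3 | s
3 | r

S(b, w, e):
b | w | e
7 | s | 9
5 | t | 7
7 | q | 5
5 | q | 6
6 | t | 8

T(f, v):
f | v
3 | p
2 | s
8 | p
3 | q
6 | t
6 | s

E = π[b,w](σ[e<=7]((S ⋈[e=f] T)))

σ filters on e, owned by the left side.
E' = π[b,w]((σ[e<=7](S) ⋈[e=f] T))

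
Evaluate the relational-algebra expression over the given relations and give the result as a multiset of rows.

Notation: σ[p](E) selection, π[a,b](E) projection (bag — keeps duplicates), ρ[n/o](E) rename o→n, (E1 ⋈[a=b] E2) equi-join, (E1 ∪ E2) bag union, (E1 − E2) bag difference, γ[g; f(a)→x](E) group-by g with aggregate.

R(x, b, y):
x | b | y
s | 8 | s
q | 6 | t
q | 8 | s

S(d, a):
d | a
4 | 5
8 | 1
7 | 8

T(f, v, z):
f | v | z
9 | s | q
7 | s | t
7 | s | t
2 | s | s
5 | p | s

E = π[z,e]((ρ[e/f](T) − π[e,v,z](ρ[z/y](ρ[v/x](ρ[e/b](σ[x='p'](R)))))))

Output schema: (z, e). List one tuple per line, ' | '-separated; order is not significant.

Row counts bottom-up:
  T → 5
  ρ[e/f](T) → 5
  R → 3
  σ[x='p'](R) → 0
  ρ[e/b](σ[x='p'](R)) → 0
  ρ[v/x](ρ[e/b](σ[x='p'](R))) → 0
  ρ[z/y](ρ[v/x](ρ[e/b](σ[x='p'](R)))) → 0
  π[e,v,z](ρ[z/y](ρ[v/x](ρ[e/b](σ[x='p'](R))))) → 0
  (ρ[e/f](T) − π[e,v,z](ρ[z/y](ρ[v/x](ρ[e/b](σ[x='p'](R)))))) → 5
  π[z,e]((ρ[e/f](T) − π[e,v,z](ρ[z/y](ρ[v/x](ρ[e/b](σ[x='p'](R))))))) → 5

== RESULT ==
z | e
q | 9
s | 2
s | 5
t | 7
t | 7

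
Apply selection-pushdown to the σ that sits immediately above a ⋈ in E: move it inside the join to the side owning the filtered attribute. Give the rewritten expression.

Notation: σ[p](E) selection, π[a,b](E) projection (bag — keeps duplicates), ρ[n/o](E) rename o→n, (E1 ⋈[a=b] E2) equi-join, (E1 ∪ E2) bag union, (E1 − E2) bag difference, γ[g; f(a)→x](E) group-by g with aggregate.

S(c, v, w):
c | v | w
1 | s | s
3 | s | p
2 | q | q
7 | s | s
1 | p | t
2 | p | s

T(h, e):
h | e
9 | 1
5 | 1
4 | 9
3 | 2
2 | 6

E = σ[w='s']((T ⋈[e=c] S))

σ filters on w, owned by the right side.
E' = (T ⋈[e=c] σ[w='s'](S))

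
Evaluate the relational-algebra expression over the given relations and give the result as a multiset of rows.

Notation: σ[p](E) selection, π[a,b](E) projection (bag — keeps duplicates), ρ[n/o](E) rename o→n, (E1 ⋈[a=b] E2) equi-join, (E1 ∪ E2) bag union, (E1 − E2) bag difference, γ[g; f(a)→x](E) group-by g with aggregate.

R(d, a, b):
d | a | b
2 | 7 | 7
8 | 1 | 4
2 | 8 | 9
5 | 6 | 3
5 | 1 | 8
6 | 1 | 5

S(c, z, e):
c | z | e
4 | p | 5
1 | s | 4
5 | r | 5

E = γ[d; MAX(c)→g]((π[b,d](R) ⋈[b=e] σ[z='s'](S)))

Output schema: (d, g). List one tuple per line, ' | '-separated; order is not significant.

Stepwise |·|:
  R → 6
  π[b,d](R) → 6
  S → 3
  σ[z='s'](S) → 1
  (π[b,d](R) ⋈[b=e] σ[z='s'](S)) → 1
  γ[d; MAX(c)→g]((π[b,d](R) ⋈[b=e] σ[z='s'](S))) → 1

== RESULT ==
d | g
8 | 1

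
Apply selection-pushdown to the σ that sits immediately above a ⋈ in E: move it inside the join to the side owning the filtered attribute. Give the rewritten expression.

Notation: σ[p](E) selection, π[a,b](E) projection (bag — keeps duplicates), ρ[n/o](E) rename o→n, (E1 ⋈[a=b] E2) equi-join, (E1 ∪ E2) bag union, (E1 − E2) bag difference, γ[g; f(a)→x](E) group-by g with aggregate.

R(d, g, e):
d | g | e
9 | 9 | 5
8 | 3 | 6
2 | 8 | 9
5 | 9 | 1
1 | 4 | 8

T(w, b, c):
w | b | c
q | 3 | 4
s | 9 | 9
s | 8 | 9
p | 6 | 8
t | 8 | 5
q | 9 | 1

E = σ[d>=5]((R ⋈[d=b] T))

σ filters on d, owned by the left side.
E' = (σ[d>=5](R) ⋈[d=b] T)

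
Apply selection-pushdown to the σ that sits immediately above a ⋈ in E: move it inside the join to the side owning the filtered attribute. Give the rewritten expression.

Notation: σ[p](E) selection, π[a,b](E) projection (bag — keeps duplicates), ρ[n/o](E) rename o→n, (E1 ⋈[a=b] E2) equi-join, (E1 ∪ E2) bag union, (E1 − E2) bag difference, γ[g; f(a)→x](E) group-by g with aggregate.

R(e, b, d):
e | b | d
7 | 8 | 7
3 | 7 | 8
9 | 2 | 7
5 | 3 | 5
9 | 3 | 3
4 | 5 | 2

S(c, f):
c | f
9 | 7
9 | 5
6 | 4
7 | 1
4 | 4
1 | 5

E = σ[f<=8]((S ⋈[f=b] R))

σ filters on f, owned by the left side.
E' = (σ[f<=8](S) ⋈[f=b] R)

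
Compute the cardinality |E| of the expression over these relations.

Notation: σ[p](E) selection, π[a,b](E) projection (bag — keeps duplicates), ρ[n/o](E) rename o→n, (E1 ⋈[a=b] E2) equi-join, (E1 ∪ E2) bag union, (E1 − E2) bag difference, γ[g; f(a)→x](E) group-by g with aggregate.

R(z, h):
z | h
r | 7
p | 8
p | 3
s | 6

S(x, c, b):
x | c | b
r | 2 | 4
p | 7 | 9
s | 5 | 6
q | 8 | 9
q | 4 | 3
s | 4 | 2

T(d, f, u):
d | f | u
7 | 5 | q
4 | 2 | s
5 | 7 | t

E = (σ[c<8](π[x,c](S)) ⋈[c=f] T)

Per-node cardinality:
  S → 6
  π[x,c](S) → 6
  σ[c<8](π[x,c](S)) → 5
  T → 3
  (σ[c<8](π[x,c](S)) ⋈[c=f] T) → 3

|E| = 3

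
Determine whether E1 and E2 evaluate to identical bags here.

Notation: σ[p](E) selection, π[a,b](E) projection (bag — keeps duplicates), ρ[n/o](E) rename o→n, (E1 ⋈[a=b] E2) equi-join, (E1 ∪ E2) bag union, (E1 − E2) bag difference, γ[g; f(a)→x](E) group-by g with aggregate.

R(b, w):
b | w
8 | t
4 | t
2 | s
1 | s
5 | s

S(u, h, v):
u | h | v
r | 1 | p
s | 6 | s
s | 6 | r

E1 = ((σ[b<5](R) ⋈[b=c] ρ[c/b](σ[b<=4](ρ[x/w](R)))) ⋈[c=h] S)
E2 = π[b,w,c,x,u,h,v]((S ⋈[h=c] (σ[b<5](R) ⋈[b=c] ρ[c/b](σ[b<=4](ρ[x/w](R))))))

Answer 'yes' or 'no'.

E1 stepwise |·|:
  R → 5
  σ[b<5](R) → 3
  R → 5
  ρ[x/w](R) → 5
  σ[b<=4](ρ[x/w](R)) → 3
  ρ[c/b](σ[b<=4](ρ[x/w](R))) → 3
  (σ[b<5](R) ⋈[b=c] ρ[c/b](σ[b<=4](ρ[x/w](R)))) → 3
  S → 3
  ((σ[b<5](R) ⋈[b=c] ρ[c/b](σ[b<=4](ρ[x/w](R)))) ⋈[c=h] S) → 1
E2 stepwise |·|:
  S → 3
  R → 5
  σ[b<5](R) → 3
  R → 5
  ρ[x/w](R) → 5
  σ[b<=4](ρ[x/w](R)) → 3
  ρ[c/b](σ[b<=4](ρ[x/w](R))) → 3
  (σ[b<5](R) ⋈[b=c] ρ[c/b](σ[b<=4](ρ[x/w](R)))) → 3
  (S ⋈[h=c] (σ[b<5](R) ⋈[b=c] ρ[c/b](σ[b<=4](ρ[x/w](R))))) → 1
  π[b,w,c,x,u,h,v]((S ⋈[h=c] (σ[b<5](R) ⋈[b=c] ρ[c/b](σ[b<=4](ρ[x/w](R)))))) → 1

E1 and E2 produce the same multiset:
b | w | c | x | u | h | v
1 | s | 1 | s | r | 1 | p

yes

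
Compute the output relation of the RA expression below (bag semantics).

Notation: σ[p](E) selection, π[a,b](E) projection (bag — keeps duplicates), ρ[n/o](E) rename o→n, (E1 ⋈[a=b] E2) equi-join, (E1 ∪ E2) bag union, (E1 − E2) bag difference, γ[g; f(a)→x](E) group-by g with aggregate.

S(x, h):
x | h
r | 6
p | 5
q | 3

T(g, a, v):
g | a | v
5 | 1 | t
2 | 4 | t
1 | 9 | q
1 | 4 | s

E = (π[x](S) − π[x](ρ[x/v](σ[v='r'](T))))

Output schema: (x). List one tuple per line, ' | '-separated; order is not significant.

Stepwise |·|:
  S → 3
  π[x](S) → 3
  T → 4
  σ[v='r'](T) → 0
  ρ[x/v](σ[v='r'](T)) → 0
  π[x](ρ[x/v](σ[v='r'](T))) → 0
  (π[x](S) − π[x](ρ[x/v](σ[v='r'](T)))) → 3

== RESULT ==
x
p
q
r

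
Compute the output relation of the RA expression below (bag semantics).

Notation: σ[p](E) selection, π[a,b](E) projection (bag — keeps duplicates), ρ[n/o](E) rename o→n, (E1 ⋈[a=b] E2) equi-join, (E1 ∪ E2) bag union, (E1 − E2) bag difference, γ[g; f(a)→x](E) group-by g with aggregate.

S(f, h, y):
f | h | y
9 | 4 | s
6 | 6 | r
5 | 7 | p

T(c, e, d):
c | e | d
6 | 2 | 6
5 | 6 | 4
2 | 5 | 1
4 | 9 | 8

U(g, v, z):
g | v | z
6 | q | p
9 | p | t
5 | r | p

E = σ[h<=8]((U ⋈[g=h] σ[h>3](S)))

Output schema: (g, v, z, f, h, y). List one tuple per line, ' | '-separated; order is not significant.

Per-node cardinality:
  U → 3
  S → 3
  σ[h>3](S) → 3
  (U ⋈[g=h] σ[h>3](S)) → 1
  σ[h<=8]((U ⋈[g=h] σ[h>3](S))) → 1

== RESULT ==
g | v | z | f | h | y
6 | q | p | 6 | 6 | r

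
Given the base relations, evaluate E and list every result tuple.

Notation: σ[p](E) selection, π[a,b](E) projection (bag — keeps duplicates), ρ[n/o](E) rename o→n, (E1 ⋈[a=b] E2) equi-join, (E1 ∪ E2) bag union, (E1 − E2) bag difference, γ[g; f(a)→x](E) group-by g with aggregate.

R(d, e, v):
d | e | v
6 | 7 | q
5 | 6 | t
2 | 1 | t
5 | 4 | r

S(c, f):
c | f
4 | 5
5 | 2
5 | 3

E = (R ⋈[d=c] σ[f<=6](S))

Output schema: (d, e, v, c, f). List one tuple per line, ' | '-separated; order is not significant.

Subexpression sizes:
  R → 4
  S → 3
  σ[f<=6](S) → 3
  (R ⋈[d=c] σ[f<=6](S)) → 4

== RESULT ==
d | e | v | c | f
5 | 4 | r | 5 | 2
5 | 4 | r | 5 | 3
5 | 6 | t | 5 | 2
5 | 6 | t | 5 | 3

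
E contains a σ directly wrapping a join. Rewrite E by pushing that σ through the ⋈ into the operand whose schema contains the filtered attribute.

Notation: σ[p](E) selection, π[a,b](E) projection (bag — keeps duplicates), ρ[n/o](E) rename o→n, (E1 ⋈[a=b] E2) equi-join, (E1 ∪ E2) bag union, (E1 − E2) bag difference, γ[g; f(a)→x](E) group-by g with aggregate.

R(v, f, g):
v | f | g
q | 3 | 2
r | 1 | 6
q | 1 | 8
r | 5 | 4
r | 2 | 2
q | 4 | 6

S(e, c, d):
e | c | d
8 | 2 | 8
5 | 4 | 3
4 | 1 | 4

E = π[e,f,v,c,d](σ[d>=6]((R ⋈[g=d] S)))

σ filters on d, owned by the right side.
E' = π[e,f,v,c,d]((R ⋈[g=d] σ[d>=6](S)))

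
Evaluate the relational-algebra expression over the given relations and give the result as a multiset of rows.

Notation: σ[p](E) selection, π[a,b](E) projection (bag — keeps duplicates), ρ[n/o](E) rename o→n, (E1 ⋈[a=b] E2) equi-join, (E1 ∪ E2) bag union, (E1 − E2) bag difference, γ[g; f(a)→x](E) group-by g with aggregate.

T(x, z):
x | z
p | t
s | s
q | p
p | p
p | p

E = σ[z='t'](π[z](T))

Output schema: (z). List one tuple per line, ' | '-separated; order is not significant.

Per-node cardinality:
  T → 5
  π[z](T) → 5
  σ[z='t'](π[z](T)) → 1

== RESULT ==
z
t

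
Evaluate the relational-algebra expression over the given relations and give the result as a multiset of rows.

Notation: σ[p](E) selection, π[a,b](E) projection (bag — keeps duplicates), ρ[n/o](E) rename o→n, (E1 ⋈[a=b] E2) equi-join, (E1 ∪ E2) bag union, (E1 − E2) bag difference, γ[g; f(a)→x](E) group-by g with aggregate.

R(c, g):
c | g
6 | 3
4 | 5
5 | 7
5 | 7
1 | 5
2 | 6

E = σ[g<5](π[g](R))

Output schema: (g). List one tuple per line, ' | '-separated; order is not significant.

Per-node cardinality:
  R → 6
  π[g](R) → 6
  σ[g<5](π[g](R)) → 1

== RESULT ==
g
3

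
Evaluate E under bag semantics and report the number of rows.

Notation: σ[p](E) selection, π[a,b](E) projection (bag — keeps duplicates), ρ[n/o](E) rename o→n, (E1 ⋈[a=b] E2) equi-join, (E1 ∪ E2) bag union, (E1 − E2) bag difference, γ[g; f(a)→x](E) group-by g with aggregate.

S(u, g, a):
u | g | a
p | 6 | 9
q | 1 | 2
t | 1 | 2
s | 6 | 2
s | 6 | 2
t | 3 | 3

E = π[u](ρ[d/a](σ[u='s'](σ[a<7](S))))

Row counts bottom-up:
  S → 6
  σ[a<7](S) → 5
  σ[u='s'](σ[a<7](S)) → 2
  ρ[d/a](σ[u='s'](σ[a<7](S))) → 2
  π[u](ρ[d/a](σ[u='s'](σ[a<7](S)))) → 2

|E| = 2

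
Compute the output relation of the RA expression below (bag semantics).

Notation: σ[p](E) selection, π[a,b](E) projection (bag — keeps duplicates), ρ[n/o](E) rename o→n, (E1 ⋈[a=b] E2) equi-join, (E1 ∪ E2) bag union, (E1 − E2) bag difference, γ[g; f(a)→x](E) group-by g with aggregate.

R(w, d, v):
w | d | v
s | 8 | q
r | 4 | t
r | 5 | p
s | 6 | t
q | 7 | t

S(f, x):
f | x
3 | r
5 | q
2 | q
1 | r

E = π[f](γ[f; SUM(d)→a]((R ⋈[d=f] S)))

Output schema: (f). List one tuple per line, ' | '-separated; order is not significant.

Subexpression sizes:
  R → 5
  S → 4
  (R ⋈[d=f] S) → 1
  γ[f; SUM(d)→a]((R ⋈[d=f] S)) → 1
  π[f](γ[f; SUM(d)→a]((R ⋈[d=f] S))) → 1

== RESULT ==
f
5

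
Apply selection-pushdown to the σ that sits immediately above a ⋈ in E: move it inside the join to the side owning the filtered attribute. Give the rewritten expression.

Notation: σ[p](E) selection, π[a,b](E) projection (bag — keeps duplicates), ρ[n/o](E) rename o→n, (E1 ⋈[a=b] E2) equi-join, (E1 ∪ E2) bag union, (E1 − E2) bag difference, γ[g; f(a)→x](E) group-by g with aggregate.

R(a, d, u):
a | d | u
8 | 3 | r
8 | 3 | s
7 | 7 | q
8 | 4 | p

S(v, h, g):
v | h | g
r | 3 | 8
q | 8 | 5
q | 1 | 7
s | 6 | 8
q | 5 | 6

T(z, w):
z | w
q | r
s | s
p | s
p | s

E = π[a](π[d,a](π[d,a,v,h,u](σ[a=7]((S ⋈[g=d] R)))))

σ filters on a, owned by the right side.
E' = π[a](π[d,a](π[d,a,v,h,u]((S ⋈[g=d] σ[a=7](R)))))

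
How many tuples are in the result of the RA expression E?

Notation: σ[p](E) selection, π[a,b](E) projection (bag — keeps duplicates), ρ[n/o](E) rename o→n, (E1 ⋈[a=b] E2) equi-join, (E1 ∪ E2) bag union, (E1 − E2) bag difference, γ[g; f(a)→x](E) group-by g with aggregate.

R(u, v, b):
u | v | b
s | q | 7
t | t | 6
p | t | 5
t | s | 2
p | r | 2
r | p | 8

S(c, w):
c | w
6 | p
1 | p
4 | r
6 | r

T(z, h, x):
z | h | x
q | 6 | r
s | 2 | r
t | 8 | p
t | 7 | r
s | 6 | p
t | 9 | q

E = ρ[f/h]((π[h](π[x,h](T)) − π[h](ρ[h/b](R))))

Per-node cardinality:
  T → 6
  π[x,h](T) → 6
  π[h](π[x,h](T)) → 6
  R → 6
  ρ[h/b](R) → 6
  π[h](ρ[h/b](R)) → 6
  (π[h](π[x,h](T)) − π[h](ρ[h/b](R))) → 2
  ρ[f/h]((π[h](π[x,h](T)) − π[h](ρ[h/b](R)))) → 2

|E| = 2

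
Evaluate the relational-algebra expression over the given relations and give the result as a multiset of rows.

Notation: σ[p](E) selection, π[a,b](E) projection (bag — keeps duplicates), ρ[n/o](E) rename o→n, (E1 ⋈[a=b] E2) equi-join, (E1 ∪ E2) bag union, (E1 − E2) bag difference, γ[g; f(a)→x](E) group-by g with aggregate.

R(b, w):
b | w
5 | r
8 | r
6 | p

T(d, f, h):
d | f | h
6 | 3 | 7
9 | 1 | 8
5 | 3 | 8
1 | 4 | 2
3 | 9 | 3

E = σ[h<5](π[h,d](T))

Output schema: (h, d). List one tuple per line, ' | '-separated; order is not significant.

Subexpression sizes:
  T → 5
  π[h,d](T) → 5
  σ[h<5](π[h,d](T)) → 2

== RESULT ==
h | d
2 | 1
3 | 3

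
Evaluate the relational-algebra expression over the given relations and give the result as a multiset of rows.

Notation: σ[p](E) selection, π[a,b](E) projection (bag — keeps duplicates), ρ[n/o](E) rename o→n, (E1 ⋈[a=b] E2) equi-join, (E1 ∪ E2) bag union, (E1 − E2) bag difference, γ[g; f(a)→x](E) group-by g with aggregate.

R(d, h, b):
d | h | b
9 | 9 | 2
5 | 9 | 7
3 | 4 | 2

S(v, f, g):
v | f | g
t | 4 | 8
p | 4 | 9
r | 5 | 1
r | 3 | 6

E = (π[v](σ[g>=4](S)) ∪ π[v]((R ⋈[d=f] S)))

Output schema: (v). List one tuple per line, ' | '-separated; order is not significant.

Stepwise |·|:
  S → 4
  σ[g>=4](S) → 3
  π[v](σ[g>=4](S)) → 3
  R → 3
  S → 4
  (R ⋈[d=f] S) → 2
  π[v]((R ⋈[d=f] S)) → 2
  (π[v](σ[g>=4](S)) ∪ π[v]((R ⋈[d=f] S))) → 5

== RESULT ==
v
p
r
r
r
t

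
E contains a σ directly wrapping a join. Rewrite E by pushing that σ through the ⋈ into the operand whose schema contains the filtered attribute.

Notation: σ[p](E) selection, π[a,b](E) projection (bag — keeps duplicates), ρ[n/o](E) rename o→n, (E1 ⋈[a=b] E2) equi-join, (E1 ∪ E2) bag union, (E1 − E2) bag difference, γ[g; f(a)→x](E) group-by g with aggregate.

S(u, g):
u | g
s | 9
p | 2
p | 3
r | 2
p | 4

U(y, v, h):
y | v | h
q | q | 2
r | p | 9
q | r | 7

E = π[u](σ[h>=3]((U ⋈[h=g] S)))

σ filters on h, owned by the left side.
E' = π[u]((σ[h>=3](U) ⋈[h=g] S))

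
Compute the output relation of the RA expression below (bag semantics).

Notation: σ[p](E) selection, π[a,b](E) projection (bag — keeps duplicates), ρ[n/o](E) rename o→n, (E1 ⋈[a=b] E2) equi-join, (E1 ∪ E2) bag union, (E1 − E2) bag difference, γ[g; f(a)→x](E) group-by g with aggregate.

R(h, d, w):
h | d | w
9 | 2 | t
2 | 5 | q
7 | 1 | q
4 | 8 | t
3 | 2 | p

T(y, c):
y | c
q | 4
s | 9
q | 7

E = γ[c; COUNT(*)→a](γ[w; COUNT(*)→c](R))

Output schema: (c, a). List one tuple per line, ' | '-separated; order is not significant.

Row counts bottom-up:
  R → 5
  γ[w; COUNT(*)→c](R) → 3
  γ[c; COUNT(*)→a](γ[w; COUNT(*)→c](R)) → 2

== RESULT ==
c | a
1 | 1
2 | 2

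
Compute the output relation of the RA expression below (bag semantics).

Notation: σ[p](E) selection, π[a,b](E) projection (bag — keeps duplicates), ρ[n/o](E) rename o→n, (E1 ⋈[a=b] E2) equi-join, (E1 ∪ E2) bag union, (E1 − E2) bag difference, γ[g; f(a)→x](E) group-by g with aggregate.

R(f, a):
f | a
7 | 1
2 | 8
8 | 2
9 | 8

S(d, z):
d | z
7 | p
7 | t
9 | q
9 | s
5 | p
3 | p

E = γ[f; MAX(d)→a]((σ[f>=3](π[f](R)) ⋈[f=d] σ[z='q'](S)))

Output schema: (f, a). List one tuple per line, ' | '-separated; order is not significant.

Per-node cardinality:
  R → 4
  π[f](R) → 4
  σ[f>=3](π[f](R)) → 3
  S → 6
  σ[z='q'](S) → 1
  (σ[f>=3](π[f](R)) ⋈[f=d] σ[z='q'](S)) → 1
  γ[f; MAX(d)→a]((σ[f>=3](π[f](R)) ⋈[f=d] σ[z='q'](S))) → 1

== RESULT ==
f | a
9 | 9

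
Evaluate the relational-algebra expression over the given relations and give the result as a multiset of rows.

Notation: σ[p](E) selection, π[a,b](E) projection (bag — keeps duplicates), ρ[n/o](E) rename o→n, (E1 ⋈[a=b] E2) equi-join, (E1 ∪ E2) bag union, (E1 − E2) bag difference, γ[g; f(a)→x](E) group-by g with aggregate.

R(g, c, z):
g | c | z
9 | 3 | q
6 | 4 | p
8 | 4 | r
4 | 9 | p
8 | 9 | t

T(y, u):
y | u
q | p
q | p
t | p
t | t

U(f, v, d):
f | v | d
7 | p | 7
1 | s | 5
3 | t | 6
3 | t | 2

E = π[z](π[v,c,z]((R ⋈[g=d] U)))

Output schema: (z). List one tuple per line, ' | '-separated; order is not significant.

Per-node cardinality:
  R → 5
  U → 4
  (R ⋈[g=d] U) → 1
  π[v,c,z]((R ⋈[g=d] U)) → 1
  π[z](π[v,c,z]((R ⋈[g=d] U))) → 1

== RESULT ==
z
p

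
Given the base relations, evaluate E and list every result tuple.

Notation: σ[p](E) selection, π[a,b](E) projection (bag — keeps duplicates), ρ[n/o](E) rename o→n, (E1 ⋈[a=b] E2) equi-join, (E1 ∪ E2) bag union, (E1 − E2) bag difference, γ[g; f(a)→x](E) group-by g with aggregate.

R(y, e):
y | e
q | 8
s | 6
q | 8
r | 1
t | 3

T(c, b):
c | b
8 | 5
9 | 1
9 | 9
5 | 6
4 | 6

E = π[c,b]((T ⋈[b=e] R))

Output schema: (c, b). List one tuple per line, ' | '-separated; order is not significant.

Stepwise |·|:
  T → 5
  R → 5
  (T ⋈[b=e] R) → 3
  π[c,b]((T ⋈[b=e] R)) → 3

== RESULT ==
c | b
4 | 6
5 | 6
9 | 1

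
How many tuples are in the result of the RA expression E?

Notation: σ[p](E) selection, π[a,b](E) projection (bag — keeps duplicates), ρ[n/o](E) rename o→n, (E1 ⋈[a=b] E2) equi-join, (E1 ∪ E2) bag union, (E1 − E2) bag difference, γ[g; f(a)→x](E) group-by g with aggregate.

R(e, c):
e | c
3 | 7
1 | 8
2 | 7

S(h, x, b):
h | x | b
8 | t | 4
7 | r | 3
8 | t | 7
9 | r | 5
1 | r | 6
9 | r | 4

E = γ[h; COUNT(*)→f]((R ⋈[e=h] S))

Stepwise |·|:
  R → 3
  S → 6
  (R ⋈[e=h] S) → 1
  γ[h; COUNT(*)→f]((R ⋈[e=h] S)) → 1

|E| = 1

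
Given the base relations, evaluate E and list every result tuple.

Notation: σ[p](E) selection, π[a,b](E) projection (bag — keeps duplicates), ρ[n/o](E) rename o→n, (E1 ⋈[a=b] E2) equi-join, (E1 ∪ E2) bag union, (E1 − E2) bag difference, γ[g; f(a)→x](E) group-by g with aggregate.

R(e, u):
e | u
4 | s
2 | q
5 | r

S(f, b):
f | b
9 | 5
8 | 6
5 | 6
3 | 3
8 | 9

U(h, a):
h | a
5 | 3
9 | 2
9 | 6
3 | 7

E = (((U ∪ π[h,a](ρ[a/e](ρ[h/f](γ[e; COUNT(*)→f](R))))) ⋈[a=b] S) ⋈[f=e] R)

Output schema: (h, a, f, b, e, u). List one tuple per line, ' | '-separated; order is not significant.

Per-node cardinality:
  U → 4
  R → 3
  γ[e; COUNT(*)→f](R) → 3
  ρ[h/f](γ[e; COUNT(*)→f](R)) → 3
  ρ[a/e](ρ[h/f](γ[e; COUNT(*)→f](R))) → 3
  π[h,a](ρ[a/e](ρ[h/f](γ[e; COUNT(*)→f](R)))) → 3
  (U ∪ π[h,a](ρ[a/e](ρ[h/f](γ[e; COUNT(*)→f](R))))) → 7
  S → 5
  ((U ∪ π[h,a](ρ[a/e](ρ[h/f](γ[e; COUNT(*)→f](R))))) ⋈[a=b] S) → 4
  R → 3
  (((U ∪ π[h,a](ρ[a/e](ρ[h/f](γ[e; COUNT(*)→f](R))))) ⋈[a=b] S) ⋈[f=e] R) → 1

== RESULT ==
h | a | f | b | e | u
9 | 6 | 5 | 6 | 5 | r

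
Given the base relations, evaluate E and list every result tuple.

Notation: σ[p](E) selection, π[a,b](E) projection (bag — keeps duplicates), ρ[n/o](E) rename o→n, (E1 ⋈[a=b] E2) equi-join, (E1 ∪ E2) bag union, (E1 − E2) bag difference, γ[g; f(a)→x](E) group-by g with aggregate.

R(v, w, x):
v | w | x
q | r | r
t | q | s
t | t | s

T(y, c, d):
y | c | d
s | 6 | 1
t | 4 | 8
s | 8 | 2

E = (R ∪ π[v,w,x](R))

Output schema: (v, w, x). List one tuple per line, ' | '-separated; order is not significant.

Subexpression sizes:
  R → 3
  R → 3
  π[v,w,x](R) → 3
  (R ∪ π[v,w,x](R)) → 6

== RESULT ==
v | w | x
q | r | r
q | r | r
t | q | s
t | q | s
t | t | s
t | t | s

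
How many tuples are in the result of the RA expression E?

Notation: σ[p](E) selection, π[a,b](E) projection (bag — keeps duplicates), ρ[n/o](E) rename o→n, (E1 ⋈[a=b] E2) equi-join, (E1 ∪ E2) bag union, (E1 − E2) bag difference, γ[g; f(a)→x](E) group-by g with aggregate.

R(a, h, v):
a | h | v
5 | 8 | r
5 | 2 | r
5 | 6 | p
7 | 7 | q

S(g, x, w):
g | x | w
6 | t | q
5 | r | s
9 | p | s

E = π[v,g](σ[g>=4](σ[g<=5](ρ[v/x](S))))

Stepwise |·|:
  S → 3
  ρ[v/x](S) → 3
  σ[g<=5](ρ[v/x](S)) → 1
  σ[g>=4](σ[g<=5](ρ[v/x](S))) → 1
  π[v,g](σ[g>=4](σ[g<=5](ρ[v/x](S)))) → 1

|E| = 1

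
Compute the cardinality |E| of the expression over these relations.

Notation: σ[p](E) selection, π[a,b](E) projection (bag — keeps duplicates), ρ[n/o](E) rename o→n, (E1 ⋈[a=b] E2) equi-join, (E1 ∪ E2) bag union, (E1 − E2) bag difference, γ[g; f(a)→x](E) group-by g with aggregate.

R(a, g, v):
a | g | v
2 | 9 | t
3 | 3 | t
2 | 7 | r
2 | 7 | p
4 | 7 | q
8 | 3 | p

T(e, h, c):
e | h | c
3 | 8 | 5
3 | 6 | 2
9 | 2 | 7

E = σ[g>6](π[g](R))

Row counts bottom-up:
  R → 6
  π[g](R) → 6
  σ[g>6](π[g](R)) → 4

|E| = 4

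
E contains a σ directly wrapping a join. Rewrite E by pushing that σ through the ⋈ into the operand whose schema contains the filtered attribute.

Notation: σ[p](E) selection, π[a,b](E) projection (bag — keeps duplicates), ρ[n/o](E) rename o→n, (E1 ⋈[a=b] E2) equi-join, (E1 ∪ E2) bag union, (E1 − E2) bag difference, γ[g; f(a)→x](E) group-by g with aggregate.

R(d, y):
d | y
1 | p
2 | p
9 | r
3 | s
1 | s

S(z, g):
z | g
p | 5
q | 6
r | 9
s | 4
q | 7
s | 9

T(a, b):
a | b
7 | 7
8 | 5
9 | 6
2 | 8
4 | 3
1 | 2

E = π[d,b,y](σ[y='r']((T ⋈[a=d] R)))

σ filters on y, owned by the right side.
E' = π[d,b,y]((T ⋈[a=d] σ[y='r'](R)))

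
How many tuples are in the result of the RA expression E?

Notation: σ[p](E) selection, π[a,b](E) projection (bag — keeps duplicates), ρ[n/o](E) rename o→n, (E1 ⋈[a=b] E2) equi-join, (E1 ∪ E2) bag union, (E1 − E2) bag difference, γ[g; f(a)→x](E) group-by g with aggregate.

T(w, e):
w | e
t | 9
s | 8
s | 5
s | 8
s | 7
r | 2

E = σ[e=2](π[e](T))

Per-node cardinality:
  T → 6
  π[e](T) → 6
  σ[e=2](π[e](T)) → 1

|E| = 1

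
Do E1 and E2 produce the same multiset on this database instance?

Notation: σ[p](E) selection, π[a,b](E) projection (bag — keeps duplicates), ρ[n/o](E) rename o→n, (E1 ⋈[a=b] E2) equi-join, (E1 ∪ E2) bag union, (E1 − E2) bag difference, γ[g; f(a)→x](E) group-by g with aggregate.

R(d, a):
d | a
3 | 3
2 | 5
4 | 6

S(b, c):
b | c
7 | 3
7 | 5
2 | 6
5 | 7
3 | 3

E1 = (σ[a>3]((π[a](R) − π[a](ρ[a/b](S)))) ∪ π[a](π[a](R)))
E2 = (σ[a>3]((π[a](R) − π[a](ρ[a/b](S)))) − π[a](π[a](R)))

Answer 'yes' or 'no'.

E1 subexpression sizes:
  R → 3
  π[a](R) → 3
  S → 5
  ρ[a/b](S) → 5
  π[a](ρ[a/b](S)) → 5
  (π[a](R) − π[a](ρ[a/b](S))) → 1
  σ[a>3]((π[a](R) − π[a](ρ[a/b](S)))) → 1
  R → 3
  π[a](R) → 3
  π[a](π[a](R)) → 3
  (σ[a>3]((π[a](R) − π[a](ρ[a/b](S)))) ∪ π[a](π[a](R))) → 4
E2 subexpression sizes:
  R → 3
  π[a](R) → 3
  S → 5
  ρ[a/b](S) → 5
  π[a](ρ[a/b](S)) → 5
  (π[a](R) − π[a](ρ[a/b](S))) → 1
  σ[a>3]((π[a](R) − π[a](ρ[a/b](S)))) → 1
  R → 3
  π[a](R) → 3
  π[a](π[a](R)) → 3
  (σ[a>3]((π[a](R) − π[a](ρ[a/b](S)))) − π[a](π[a](R))) → 0

E1 result:
a
3
5
6
6
E2 result:
a
(0 rows)
Witness: (6,) appears 2× in E1 but 0× in E2.

no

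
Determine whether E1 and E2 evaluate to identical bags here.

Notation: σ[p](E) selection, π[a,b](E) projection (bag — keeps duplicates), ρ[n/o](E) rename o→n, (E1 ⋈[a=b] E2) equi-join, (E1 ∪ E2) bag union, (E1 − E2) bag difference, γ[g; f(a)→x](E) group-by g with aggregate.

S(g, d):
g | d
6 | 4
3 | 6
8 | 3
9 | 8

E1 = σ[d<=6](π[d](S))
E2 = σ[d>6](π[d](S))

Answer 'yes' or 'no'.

E1 per-node cardinality:
  S → 4
  π[d](S) → 4
  σ[d<=6](π[d](S)) → 3
E2 per-node cardinality:
  S → 4
  π[d](S) → 4
  σ[d>6](π[d](S)) → 1

E1 result:
d
3
4
6
E2 result:
d
8
Witness: (6,) appears 1× in E1 but 0× in E2.

no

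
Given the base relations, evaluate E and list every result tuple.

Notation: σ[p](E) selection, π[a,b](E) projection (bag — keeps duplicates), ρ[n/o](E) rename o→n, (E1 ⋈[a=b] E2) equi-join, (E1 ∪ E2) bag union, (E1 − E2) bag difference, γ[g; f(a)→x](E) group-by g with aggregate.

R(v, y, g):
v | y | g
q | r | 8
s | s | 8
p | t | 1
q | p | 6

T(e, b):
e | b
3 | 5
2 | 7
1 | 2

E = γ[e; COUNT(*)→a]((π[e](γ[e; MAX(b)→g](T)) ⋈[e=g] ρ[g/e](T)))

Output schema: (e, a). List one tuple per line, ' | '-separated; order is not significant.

Per-node cardinality:
  T → 3
  γ[e; MAX(b)→g](T) → 3
  π[e](γ[e; MAX(b)→g](T)) → 3
  T → 3
  ρ[g/e](T) → 3
  (π[e](γ[e; MAX(b)→g](T)) ⋈[e=g] ρ[g/e](T)) → 3
  γ[e; COUNT(*)→a]((π[e](γ[e; MAX(b)→g](T)) ⋈[e=g] ρ[g/e](T))) → 3

== RESULT ==
e | a
1 | 1
2 | 1
3 | 1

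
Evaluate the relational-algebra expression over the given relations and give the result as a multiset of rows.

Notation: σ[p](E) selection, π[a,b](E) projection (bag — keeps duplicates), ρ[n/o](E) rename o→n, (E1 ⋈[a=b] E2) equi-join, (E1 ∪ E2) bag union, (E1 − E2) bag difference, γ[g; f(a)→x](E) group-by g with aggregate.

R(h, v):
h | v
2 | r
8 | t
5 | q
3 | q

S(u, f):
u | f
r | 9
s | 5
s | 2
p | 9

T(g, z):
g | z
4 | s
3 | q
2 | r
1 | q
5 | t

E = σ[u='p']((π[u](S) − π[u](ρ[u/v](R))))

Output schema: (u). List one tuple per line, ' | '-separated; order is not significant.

Row counts bottom-up:
  S → 4
  π[u](S) → 4
  R → 4
  ρ[u/v](R) → 4
  π[u](ρ[u/v](R)) → 4
  (π[u](S) − π[u](ρ[u/v](R))) → 3
  σ[u='p']((π[u](S) − π[u](ρ[u/v](R)))) → 1

== RESULT ==
u
p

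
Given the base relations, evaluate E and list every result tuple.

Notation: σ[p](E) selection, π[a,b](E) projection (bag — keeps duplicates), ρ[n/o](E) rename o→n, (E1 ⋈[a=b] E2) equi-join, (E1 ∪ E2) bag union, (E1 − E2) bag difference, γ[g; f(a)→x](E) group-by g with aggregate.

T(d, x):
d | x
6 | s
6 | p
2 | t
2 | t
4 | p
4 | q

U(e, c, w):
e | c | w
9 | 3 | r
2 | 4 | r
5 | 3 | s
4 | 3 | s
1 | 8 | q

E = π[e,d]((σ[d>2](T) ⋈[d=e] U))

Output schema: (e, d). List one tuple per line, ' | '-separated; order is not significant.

Subexpression sizes:
  T → 6
  σ[d>2](T) → 4
  U → 5
  (σ[d>2](T) ⋈[d=e] U) → 2
  π[e,d]((σ[d>2](T) ⋈[d=e] U)) → 2

== RESULT ==
e | d
4 | 4
4 | 4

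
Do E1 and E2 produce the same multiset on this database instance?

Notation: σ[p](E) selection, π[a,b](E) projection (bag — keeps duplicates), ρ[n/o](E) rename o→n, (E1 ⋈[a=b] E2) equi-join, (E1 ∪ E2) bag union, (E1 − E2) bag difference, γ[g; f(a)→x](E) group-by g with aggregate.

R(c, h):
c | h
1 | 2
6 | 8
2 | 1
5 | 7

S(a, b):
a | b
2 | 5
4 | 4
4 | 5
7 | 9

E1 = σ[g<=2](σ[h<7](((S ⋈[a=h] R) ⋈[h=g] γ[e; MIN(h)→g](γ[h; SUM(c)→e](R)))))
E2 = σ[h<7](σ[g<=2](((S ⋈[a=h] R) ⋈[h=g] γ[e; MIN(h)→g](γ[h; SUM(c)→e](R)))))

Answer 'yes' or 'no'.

E1 stepwise |·|:
  S → 4
  R → 4
  (S ⋈[a=h] R) → 2
  R → 4
  γ[h; SUM(c)→e](R) → 4
  γ[e; MIN(h)→g](γ[h; SUM(c)→e](R)) → 4
  ((S ⋈[a=h] R) ⋈[h=g] γ[e; MIN(h)→g](γ[h; SUM(c)→e](R))) → 2
  σ[h<7](((S ⋈[a=h] R) ⋈[h=g] γ[e; MIN(h)→g](γ[h; SUM(c)→e](R)))) → 1
  σ[g<=2](σ[h<7](((S ⋈[a=h] R) ⋈[h=g] γ[e; MIN(h)→g](γ[h; SUM(c)→e](R))))) → 1
E2 stepwise |·|:
  S → 4
  R → 4
  (S ⋈[a=h] R) → 2
  R → 4
  γ[h; SUM(c)→e](R) → 4
  γ[e; MIN(h)→g](γ[h; SUM(c)→e](R)) → 4
  ((S ⋈[a=h] R) ⋈[h=g] γ[e; MIN(h)→g](γ[h; SUM(c)→e](R))) → 2
  σ[g<=2](((S ⋈[a=h] R) ⋈[h=g] γ[e; MIN(h)→g](γ[h; SUM(c)→e](R)))) → 1
  σ[h<7](σ[g<=2](((S ⋈[a=h] R) ⋈[h=g] γ[e; MIN(h)→g](γ[h; SUM(c)→e](R))))) → 1

E1 and E2 produce the same multiset:
a | b | c | h | e | g
2 | 5 | 1 | 2 | 1 | 2

yes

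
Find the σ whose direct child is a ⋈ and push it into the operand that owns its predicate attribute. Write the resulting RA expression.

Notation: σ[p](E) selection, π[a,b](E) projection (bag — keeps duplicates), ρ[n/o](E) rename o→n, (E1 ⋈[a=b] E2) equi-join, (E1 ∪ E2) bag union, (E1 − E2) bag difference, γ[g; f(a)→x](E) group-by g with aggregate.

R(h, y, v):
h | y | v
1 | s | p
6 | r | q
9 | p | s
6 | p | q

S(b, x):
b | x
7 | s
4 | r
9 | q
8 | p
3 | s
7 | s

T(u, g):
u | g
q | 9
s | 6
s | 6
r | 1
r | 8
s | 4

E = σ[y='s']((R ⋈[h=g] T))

σ filters on y, owned by the left side.
E' = (σ[y='s'](R) ⋈[h=g] T)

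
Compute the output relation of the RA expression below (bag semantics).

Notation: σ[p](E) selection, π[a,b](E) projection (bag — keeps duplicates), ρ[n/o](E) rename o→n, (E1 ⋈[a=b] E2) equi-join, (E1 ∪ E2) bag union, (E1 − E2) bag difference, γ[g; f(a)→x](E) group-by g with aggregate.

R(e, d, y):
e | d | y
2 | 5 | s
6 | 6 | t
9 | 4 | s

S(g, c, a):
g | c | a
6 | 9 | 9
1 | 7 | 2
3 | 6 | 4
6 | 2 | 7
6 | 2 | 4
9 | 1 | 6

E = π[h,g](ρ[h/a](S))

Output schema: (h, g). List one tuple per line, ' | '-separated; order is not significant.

Stepwise |·|:
  S → 6
  ρ[h/a](S) → 6
  π[h,g](ρ[h/a](S)) → 6

== RESULT ==
h | g
2 | 1
4 | 3
4 | 6
6 | 9
7 | 6
9 | 6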